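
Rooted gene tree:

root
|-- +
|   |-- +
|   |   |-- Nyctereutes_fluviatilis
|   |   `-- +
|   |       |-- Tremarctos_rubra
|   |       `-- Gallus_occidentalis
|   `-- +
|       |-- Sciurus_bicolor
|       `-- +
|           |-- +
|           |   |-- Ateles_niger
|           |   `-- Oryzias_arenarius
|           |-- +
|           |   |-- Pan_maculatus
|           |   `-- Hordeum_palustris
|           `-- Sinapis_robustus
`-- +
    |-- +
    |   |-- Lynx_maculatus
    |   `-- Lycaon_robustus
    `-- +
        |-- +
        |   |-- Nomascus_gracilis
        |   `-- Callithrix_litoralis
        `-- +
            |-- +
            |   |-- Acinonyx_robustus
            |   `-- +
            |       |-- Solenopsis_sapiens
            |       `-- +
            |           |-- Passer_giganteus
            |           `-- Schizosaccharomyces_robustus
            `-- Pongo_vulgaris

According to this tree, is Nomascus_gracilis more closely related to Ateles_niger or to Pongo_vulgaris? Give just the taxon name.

The MRCA of Nomascus_gracilis and Pongo_vulgaris subtends ((Nomascus_gracilis,Callithrix_litoralis),((Acinonyx_robustus,(Solenopsis_sapiens,(Passer_giganteus,Schizosaccharomyces_robustus))),Pongo_vulgaris)) (7 taxa).
The MRCA of Nomascus_gracilis and Ateles_niger is the root, subtending the entire tree (18 taxa).
The first is nested inside the second, so Nomascus_gracilis shares a more recent common ancestor with Pongo_vulgaris.

Pongo_vulgaris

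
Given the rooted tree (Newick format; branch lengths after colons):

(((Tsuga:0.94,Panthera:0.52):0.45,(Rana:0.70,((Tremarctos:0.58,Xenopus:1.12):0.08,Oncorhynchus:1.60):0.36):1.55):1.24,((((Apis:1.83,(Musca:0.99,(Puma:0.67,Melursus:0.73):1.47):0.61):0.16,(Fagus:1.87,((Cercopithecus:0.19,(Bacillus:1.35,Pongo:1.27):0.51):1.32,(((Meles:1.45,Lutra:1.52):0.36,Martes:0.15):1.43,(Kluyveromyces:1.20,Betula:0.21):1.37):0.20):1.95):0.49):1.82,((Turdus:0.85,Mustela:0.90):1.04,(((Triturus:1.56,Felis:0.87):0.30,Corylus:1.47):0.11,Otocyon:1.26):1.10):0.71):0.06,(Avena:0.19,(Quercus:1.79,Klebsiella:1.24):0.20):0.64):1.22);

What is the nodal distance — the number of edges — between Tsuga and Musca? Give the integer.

The MRCA of Tsuga and Musca is the root of the tree.
From Tsuga up to that node: 3 branches. From Musca up to the same node: 6 branches. Total: 3 + 6 = 9.

9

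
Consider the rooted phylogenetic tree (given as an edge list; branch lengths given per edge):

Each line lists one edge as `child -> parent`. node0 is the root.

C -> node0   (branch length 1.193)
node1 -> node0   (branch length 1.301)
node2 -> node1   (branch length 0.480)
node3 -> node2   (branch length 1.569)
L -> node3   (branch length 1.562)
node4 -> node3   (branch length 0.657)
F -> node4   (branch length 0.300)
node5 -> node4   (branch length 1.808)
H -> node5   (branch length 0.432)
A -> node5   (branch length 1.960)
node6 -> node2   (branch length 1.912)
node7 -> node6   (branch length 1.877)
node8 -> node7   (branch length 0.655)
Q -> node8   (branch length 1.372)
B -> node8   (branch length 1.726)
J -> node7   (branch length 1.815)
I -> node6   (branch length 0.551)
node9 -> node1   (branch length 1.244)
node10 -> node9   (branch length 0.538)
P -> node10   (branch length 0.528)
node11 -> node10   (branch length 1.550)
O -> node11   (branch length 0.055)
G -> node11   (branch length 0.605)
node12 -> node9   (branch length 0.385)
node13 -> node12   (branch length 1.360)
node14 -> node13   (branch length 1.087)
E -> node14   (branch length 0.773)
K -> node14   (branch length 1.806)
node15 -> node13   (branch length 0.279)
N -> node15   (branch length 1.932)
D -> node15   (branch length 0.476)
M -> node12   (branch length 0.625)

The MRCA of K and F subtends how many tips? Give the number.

16

The MRCA of K and F is the node subtending (((L,(F,(H,A))),(((Q,B),J),I)),((P,(O,G)),(((E,K),(N,D)),M))).
That clade contains 16 terminal taxa: A, B, D, E, F, G, H, I, J, K, L, M, N, O, P, Q.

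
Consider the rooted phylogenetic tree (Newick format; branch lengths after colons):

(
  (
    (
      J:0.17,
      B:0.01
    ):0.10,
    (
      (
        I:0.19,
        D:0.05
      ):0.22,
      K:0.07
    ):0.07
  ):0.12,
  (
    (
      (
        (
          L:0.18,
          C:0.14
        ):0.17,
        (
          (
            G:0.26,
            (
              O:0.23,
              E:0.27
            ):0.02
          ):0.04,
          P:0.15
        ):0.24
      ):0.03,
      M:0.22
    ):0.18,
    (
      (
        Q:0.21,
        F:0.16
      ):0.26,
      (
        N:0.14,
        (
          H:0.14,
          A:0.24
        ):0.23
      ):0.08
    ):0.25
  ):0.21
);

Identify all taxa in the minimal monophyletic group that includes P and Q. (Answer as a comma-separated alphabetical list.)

A, C, E, F, G, H, L, M, N, O, P, Q

Tracing P: it sits inside ((G,(O,E)),P).
Tracing Q: it sits inside (Q,F).
The smallest clade enclosing both is ((((L,C),((G,(O,E)),P)),M),((Q,F),(N,(H,A)))); the answer is its 12 terminal taxa in alphabetical order.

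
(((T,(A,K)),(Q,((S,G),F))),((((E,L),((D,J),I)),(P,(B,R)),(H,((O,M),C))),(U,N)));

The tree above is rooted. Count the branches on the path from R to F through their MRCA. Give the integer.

The MRCA of R and F is the root of the tree.
From R up to that node: 5 branches. From F up to the same node: 4 branches. Total: 5 + 4 = 9.

9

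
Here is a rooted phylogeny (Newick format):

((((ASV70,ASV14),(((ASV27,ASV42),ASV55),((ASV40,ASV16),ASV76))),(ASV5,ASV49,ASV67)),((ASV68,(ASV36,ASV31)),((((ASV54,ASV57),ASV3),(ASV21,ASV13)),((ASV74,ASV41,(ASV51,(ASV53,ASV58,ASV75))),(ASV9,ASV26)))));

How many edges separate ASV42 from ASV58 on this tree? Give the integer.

The MRCA of ASV42 and ASV58 is the root of the tree.
From ASV42 up to that node: 6 branches. From ASV58 up to the same node: 7 branches. Total: 6 + 7 = 13.

13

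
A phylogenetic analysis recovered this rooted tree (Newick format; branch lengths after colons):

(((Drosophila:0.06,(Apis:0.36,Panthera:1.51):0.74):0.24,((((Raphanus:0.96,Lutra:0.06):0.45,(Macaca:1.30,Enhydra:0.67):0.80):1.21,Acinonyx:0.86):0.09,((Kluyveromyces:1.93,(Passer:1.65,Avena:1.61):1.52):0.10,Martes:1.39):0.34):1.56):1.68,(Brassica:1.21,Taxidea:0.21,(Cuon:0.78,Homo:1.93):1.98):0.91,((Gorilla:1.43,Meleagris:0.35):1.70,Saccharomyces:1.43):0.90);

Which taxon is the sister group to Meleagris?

Gorilla

Meleagris attaches to the tree at the node subtending (Gorilla,Meleagris).
The other lineage descending from that same node — the sister group — is the single tip Gorilla.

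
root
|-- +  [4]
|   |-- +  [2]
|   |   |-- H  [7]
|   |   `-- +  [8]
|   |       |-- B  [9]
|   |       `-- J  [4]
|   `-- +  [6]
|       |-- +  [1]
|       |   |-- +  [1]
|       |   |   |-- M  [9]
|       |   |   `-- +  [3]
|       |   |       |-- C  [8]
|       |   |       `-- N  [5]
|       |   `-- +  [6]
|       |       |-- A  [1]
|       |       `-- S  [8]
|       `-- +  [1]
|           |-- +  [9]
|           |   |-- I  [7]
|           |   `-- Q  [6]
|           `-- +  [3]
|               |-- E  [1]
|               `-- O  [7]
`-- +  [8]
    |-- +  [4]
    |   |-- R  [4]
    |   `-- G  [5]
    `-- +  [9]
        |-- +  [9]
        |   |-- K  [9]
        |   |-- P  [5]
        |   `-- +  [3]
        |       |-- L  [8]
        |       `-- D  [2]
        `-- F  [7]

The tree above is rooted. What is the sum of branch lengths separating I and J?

37

The path runs I → … → MRCA → … → J; the MRCA is the node subtending ((H,(B,J)),(((M,(C,N)),(A,S)),((I,Q),(E,O)))).
Branch lengths along that path: 7 + 9 + 1 + 6 + 2 + 8 + 4 = 37.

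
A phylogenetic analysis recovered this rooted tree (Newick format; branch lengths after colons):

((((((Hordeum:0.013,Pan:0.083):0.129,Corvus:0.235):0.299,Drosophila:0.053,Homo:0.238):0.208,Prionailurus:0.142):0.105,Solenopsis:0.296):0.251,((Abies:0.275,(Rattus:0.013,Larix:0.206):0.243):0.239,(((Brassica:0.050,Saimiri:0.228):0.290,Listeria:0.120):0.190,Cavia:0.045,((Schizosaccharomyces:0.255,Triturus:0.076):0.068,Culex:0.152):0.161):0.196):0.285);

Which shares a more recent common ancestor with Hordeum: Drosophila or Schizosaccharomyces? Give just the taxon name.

The MRCA of Hordeum and Drosophila subtends (((Hordeum,Pan),Corvus),Drosophila,Homo) (5 taxa).
The MRCA of Hordeum and Schizosaccharomyces is the root, subtending the entire tree (17 taxa).
The first is nested inside the second, so Hordeum shares a more recent common ancestor with Drosophila.

Drosophila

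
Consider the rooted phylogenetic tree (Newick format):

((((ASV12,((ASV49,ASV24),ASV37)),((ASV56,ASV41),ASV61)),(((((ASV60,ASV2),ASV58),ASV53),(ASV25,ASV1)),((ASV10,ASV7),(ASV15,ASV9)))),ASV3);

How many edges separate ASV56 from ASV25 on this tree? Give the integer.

8

The MRCA of ASV56 and ASV25 is the node subtending (((ASV12,((ASV49,ASV24),ASV37)),((ASV56,ASV41),ASV61)),(((((ASV60,ASV2),ASV58),ASV53),(ASV25,ASV1)),((ASV10,ASV7),(ASV15,ASV9)))).
From ASV56 up to that node: 4 branches. From ASV25 up to the same node: 4 branches. Total: 4 + 4 = 8.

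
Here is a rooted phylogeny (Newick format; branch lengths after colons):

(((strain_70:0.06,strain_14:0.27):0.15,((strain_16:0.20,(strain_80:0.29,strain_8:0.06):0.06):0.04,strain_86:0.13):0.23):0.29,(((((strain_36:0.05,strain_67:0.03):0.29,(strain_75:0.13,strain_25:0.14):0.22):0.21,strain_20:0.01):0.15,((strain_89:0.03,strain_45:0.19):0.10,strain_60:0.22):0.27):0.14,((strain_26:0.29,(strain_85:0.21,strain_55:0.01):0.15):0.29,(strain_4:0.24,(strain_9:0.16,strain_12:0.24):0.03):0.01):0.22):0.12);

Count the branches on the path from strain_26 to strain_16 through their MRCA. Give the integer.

The MRCA of strain_26 and strain_16 is the root of the tree.
From strain_26 up to that node: 4 branches. From strain_16 up to the same node: 4 branches. Total: 4 + 4 = 8.

8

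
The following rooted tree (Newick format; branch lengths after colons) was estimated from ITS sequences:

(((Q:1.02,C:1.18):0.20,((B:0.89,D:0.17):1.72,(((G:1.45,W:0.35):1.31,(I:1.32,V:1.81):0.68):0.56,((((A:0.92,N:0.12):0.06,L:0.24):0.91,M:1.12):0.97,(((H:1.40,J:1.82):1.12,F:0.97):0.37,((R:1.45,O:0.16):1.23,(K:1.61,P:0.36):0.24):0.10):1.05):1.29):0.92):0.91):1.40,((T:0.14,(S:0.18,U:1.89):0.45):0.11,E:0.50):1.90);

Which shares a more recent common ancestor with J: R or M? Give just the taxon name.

The MRCA of J and R subtends (((H,J),F),((R,O),(K,P))) (7 taxa).
The MRCA of J and M subtends ((((A,N),L),M),(((H,J),F),((R,O),(K,P)))) (11 taxa).
The first is nested inside the second, so J shares a more recent common ancestor with R.

R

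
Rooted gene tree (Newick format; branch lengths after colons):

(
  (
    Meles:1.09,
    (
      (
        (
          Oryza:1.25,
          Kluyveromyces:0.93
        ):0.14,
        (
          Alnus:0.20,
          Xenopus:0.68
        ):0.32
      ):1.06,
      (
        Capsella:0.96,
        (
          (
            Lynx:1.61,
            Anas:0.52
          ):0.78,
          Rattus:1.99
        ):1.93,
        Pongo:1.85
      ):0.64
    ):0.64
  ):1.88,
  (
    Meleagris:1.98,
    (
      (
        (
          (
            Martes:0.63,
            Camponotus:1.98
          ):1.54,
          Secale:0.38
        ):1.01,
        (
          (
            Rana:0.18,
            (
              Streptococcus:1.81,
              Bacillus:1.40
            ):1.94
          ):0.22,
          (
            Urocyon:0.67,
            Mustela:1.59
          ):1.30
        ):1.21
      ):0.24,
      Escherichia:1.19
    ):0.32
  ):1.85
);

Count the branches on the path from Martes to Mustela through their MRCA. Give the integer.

The MRCA of Martes and Mustela is the node subtending (((Martes,Camponotus),Secale),((Rana,(Streptococcus,Bacillus)),(Urocyon,Mustela))).
From Martes up to that node: 3 branches. From Mustela up to the same node: 3 branches. Total: 3 + 3 = 6.

6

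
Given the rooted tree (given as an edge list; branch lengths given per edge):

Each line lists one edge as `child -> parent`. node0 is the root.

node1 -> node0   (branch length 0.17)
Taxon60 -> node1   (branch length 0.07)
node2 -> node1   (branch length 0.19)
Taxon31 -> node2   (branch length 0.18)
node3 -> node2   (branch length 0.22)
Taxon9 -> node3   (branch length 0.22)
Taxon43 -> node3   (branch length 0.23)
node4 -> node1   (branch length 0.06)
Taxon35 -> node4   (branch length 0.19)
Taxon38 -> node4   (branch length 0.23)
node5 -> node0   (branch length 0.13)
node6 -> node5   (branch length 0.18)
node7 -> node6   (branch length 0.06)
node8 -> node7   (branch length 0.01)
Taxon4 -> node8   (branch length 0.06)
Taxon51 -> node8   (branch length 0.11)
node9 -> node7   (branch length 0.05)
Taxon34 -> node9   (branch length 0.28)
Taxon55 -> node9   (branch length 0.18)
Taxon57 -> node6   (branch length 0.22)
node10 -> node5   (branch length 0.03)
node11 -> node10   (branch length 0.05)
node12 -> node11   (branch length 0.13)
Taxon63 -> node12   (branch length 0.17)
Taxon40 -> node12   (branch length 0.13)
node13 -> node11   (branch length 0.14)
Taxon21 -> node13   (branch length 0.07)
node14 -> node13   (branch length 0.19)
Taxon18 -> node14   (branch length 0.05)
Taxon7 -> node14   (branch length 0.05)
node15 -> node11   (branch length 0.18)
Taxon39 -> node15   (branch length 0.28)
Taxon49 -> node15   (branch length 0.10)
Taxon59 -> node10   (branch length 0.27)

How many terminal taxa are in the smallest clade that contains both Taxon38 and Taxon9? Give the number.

6

The MRCA of Taxon38 and Taxon9 is the node subtending (Taxon60,(Taxon31,(Taxon9,Taxon43)),(Taxon35,Taxon38)).
That clade contains 6 terminal taxa: Taxon31, Taxon35, Taxon38, Taxon43, Taxon60, Taxon9.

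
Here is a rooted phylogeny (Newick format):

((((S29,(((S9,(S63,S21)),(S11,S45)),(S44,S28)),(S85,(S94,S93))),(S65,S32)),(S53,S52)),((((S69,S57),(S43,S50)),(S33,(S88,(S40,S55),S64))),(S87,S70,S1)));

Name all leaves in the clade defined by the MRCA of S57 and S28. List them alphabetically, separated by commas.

Tracing S57: it sits inside (S69,S57).
Tracing S28: it sits inside (S44,S28).
The smallest clade enclosing both is the whole tree (their MRCA is the root), so the answer is all 27 tips in alphabetical order.

S1, S11, S21, S28, S29, S32, S33, S40, S43, S44, S45, S50, S52, S53, S55, S57, S63, S64, S65, S69, S70, S85, S87, S88, S9, S93, S94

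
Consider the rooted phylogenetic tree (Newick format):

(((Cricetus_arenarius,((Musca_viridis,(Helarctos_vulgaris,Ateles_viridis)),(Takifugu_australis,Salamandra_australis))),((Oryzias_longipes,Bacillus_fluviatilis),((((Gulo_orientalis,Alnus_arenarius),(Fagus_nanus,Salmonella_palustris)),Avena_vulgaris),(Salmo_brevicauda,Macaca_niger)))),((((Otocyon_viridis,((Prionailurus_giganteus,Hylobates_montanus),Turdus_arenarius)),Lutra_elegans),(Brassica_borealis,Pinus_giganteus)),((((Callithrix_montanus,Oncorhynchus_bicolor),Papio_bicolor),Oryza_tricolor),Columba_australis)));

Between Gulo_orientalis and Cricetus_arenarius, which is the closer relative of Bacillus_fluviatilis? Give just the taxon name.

The MRCA of Bacillus_fluviatilis and Gulo_orientalis subtends ((Oryzias_longipes,Bacillus_fluviatilis),((((Gulo_orientalis,Alnus_arenarius),(Fagus_nanus,Salmonella_palustris)),Avena_vulgaris),(Salmo_brevicauda,Macaca_niger))) (9 taxa).
The MRCA of Bacillus_fluviatilis and Cricetus_arenarius subtends ((Cricetus_arenarius,((Musca_viridis,(Helarctos_vulgaris,Ateles_viridis)),(Takifugu_australis,Salamandra_australis))),((Oryzias_longipes,Bacillus_fluviatilis),((((Gulo_orientalis,Alnus_arenarius),(Fagus_nanus,Salmonella_palustris)),Avena_vulgaris),(Salmo_brevicauda,Macaca_niger)))) (15 taxa).
The first is nested inside the second, so Bacillus_fluviatilis shares a more recent common ancestor with Gulo_orientalis.

Gulo_orientalis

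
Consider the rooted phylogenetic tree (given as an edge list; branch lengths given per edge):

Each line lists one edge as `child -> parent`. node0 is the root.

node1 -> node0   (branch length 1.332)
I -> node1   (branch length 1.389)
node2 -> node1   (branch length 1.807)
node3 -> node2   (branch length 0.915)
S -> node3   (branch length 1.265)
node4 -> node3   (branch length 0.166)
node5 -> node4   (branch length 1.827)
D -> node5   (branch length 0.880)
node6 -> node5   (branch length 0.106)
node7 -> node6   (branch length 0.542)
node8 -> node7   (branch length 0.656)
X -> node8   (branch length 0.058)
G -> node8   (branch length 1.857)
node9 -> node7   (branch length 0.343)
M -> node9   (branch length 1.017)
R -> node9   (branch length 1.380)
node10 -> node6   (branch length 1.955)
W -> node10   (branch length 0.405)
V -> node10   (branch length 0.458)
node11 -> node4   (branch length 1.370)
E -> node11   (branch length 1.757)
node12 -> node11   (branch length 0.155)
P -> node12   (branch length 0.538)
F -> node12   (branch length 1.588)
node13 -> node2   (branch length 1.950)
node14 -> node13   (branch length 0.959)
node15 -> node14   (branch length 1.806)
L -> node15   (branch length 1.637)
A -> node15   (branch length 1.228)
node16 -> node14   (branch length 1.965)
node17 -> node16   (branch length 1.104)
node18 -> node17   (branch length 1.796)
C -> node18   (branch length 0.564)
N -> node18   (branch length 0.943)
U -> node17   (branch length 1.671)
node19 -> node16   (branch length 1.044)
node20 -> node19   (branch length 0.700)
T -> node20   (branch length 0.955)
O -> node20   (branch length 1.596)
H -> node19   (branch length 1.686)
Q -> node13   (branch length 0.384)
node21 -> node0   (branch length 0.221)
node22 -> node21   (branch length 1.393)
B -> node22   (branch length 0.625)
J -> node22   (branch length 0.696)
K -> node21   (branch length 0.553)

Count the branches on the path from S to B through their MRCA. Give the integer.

The MRCA of S and B is the root of the tree.
From S up to that node: 4 branches. From B up to the same node: 3 branches. Total: 4 + 3 = 7.

7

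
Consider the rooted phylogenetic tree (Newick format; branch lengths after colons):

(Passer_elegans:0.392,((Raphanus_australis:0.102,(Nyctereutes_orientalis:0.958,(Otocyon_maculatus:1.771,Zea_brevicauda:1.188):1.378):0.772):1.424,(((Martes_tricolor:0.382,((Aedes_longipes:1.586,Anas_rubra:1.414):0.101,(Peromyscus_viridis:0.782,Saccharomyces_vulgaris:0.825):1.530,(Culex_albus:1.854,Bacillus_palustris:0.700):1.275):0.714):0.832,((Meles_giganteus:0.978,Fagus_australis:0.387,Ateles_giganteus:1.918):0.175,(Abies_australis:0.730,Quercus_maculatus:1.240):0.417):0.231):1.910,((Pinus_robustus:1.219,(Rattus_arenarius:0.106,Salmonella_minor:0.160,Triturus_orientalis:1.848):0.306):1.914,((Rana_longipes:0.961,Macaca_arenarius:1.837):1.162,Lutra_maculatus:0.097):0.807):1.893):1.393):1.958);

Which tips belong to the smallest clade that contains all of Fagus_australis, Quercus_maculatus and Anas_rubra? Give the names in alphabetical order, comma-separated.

Tracing Fagus_australis: it sits inside (Meles_giganteus,Fagus_australis,Ateles_giganteus).
Tracing Quercus_maculatus: it sits inside (Abies_australis,Quercus_maculatus).
Tracing Anas_rubra: it sits inside (Aedes_longipes,Anas_rubra).
The smallest clade enclosing all 3 is ((Martes_tricolor,((Aedes_longipes,Anas_rubra),(Peromyscus_viridis,Saccharomyces_vulgaris),(Culex_albus,Bacillus_palustris))),((Meles_giganteus,Fagus_australis,Ateles_giganteus),(Abies_australis,Quercus_maculatus))); the answer is its 12 terminal taxa in alphabetical order.

Abies_australis, Aedes_longipes, Anas_rubra, Ateles_giganteus, Bacillus_palustris, Culex_albus, Fagus_australis, Martes_tricolor, Meles_giganteus, Peromyscus_viridis, Quercus_maculatus, Saccharomyces_vulgaris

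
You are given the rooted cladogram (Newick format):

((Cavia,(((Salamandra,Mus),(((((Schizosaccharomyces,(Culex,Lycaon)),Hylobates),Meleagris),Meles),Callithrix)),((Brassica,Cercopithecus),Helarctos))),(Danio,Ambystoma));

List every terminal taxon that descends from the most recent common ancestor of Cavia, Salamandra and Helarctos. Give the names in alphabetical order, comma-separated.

Tracing Cavia: it sits inside (Cavia,(((Salamandra,Mus),(((((Schizosaccharomyces,(Culex,Lycaon)),Hylobates),Meleagris),Meles),Callithrix)),((Brassica,Cercopithecus),Helarctos))).
Tracing Salamandra: it sits inside (Salamandra,Mus).
Tracing Helarctos: it sits inside ((Brassica,Cercopithecus),Helarctos).
The smallest clade enclosing all 3 is (Cavia,(((Salamandra,Mus),(((((Schizosaccharomyces,(Culex,Lycaon)),Hylobates),Meleagris),Meles),Callithrix)),((Brassica,Cercopithecus),Helarctos))); the answer is its 13 terminal taxa in alphabetical order.

Brassica, Callithrix, Cavia, Cercopithecus, Culex, Helarctos, Hylobates, Lycaon, Meleagris, Meles, Mus, Salamandra, Schizosaccharomyces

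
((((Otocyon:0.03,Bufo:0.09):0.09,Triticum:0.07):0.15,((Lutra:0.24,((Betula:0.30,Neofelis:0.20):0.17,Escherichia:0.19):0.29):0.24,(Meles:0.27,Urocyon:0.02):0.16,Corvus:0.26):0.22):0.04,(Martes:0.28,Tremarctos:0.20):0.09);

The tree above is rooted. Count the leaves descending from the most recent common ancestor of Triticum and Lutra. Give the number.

The MRCA of Triticum and Lutra is the node subtending (((Otocyon,Bufo),Triticum),((Lutra,((Betula,Neofelis),Escherichia)),(Meles,Urocyon),Corvus)).
That clade contains 10 terminal taxa: Betula, Bufo, Corvus, Escherichia, Lutra, Meles, Neofelis, Otocyon, Triticum, Urocyon.

10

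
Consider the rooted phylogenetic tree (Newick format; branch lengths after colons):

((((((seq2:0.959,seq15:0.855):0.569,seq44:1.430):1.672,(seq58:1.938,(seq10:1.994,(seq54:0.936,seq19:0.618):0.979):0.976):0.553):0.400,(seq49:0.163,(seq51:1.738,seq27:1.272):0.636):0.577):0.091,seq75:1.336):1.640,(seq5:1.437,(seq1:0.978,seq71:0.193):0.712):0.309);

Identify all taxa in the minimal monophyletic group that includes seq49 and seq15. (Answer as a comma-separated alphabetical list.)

Tracing seq49: it sits inside (seq49,(seq51,seq27)).
Tracing seq15: it sits inside (seq2,seq15).
The smallest clade enclosing both is ((((seq2,seq15),seq44),(seq58,(seq10,(seq54,seq19)))),(seq49,(seq51,seq27))); the answer is its 10 terminal taxa in alphabetical order.

seq10, seq15, seq19, seq2, seq27, seq44, seq49, seq51, seq54, seq58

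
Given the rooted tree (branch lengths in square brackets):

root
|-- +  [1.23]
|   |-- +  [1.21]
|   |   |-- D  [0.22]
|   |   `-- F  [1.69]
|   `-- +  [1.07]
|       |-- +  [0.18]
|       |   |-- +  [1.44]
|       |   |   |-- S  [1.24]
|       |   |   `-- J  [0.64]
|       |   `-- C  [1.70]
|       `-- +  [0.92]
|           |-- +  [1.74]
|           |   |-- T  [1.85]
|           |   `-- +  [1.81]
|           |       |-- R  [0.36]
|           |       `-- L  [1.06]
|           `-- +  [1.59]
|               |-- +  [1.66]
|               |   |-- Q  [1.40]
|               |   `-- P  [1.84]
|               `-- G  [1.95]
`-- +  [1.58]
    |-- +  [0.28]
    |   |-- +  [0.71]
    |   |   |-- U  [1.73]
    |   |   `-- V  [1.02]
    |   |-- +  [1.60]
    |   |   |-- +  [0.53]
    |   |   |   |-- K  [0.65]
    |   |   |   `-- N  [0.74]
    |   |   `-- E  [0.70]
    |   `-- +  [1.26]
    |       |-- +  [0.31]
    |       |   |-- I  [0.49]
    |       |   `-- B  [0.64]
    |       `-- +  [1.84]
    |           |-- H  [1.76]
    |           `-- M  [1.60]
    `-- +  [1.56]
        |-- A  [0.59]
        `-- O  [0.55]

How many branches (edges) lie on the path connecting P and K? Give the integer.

11

The MRCA of P and K is the root of the tree.
From P up to that node: 6 branches. From K up to the same node: 5 branches. Total: 6 + 5 = 11.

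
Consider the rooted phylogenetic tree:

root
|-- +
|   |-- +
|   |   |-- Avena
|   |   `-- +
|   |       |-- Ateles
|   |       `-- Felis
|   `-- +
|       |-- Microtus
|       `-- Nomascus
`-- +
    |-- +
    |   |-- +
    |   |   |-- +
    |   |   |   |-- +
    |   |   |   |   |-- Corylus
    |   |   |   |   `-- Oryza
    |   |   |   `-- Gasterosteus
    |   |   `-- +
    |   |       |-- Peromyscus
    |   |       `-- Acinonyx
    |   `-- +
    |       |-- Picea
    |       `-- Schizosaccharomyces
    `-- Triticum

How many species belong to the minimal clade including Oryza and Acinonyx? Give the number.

The MRCA of Oryza and Acinonyx is the node subtending (((Corylus,Oryza),Gasterosteus),(Peromyscus,Acinonyx)).
That clade contains 5 terminal taxa: Acinonyx, Corylus, Gasterosteus, Oryza, Peromyscus.

5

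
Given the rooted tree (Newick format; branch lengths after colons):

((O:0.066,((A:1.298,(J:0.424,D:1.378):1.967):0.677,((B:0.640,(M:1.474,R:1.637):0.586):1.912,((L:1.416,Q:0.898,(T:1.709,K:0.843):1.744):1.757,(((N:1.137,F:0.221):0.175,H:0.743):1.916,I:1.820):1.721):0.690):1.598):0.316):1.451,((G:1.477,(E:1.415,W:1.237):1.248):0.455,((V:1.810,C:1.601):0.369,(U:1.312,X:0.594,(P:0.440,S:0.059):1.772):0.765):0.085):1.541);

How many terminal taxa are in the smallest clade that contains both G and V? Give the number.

The MRCA of G and V is the node subtending ((G,(E,W)),((V,C),(U,X,(P,S)))).
That clade contains 9 terminal taxa: C, E, G, P, S, U, V, W, X.

9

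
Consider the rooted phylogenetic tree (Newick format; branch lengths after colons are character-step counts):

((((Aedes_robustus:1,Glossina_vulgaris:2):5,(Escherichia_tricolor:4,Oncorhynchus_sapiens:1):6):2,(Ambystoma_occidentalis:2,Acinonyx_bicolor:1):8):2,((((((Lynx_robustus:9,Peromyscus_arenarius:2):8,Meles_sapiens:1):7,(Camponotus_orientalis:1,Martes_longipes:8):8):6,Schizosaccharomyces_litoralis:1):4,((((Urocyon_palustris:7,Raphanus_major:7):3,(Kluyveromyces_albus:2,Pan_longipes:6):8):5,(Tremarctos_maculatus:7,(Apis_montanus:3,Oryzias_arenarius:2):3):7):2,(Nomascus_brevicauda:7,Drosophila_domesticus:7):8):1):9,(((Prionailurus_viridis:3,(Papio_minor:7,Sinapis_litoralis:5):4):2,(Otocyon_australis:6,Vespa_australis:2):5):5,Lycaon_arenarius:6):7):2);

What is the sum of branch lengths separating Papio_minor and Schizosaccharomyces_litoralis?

39

The path runs Papio_minor → … → MRCA → … → Schizosaccharomyces_litoralis; the MRCA is the node subtending ((((((Lynx_robustus,Peromyscus_arenarius),Meles_sapiens),(Camponotus_orientalis,Martes_longipes)),Schizosaccharomyces_litoralis),((((Urocyon_palustris,Raphanus_major),(Kluyveromyces_albus,Pan_longipes)),(Tremarctos_maculatus,(Apis_montanus,Oryzias_arenarius))),(Nomascus_brevicauda,Drosophila_domesticus))),(((Prionailurus_viridis,(Papio_minor,Sinapis_litoralis)),(Otocyon_australis,Vespa_australis)),Lycaon_arenarius)).
Branch lengths along that path: 7 + 4 + 2 + 5 + 7 + 9 + 4 + 1 = 39.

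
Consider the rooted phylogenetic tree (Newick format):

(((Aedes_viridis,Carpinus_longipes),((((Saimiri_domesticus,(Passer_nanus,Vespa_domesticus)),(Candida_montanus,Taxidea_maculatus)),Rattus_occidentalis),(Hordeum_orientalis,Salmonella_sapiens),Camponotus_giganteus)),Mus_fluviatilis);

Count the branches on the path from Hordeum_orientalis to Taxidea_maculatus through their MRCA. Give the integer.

The MRCA of Hordeum_orientalis and Taxidea_maculatus is the node subtending ((((Saimiri_domesticus,(Passer_nanus,Vespa_domesticus)),(Candida_montanus,Taxidea_maculatus)),Rattus_occidentalis),(Hordeum_orientalis,Salmonella_sapiens),Camponotus_giganteus).
From Hordeum_orientalis up to that node: 2 branches. From Taxidea_maculatus up to the same node: 4 branches. Total: 2 + 4 = 6.

6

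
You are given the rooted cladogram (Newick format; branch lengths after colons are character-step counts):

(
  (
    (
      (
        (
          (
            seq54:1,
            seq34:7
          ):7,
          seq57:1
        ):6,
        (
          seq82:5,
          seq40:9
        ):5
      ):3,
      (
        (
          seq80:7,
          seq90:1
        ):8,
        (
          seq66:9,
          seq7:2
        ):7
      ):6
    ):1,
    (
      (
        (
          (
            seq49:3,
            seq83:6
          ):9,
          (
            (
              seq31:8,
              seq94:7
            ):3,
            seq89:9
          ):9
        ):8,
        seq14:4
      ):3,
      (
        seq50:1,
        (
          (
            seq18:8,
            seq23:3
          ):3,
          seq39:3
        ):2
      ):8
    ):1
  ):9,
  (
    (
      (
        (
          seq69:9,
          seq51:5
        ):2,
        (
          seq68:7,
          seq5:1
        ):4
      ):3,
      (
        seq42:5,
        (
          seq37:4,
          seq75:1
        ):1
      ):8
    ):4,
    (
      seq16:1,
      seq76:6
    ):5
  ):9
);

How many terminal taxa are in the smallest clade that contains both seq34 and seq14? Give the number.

19

The MRCA of seq34 and seq14 is the node subtending (((((seq54,seq34),seq57),(seq82,seq40)),((seq80,seq90),(seq66,seq7))),((((seq49,seq83),((seq31,seq94),seq89)),seq14),(seq50,((seq18,seq23),seq39)))).
That clade contains 19 terminal taxa: seq14, seq18, seq23, seq31, seq34, seq39, seq40, seq49, seq50, seq54, seq57, seq66, seq7, seq80, seq82, seq83, seq89, seq90, seq94.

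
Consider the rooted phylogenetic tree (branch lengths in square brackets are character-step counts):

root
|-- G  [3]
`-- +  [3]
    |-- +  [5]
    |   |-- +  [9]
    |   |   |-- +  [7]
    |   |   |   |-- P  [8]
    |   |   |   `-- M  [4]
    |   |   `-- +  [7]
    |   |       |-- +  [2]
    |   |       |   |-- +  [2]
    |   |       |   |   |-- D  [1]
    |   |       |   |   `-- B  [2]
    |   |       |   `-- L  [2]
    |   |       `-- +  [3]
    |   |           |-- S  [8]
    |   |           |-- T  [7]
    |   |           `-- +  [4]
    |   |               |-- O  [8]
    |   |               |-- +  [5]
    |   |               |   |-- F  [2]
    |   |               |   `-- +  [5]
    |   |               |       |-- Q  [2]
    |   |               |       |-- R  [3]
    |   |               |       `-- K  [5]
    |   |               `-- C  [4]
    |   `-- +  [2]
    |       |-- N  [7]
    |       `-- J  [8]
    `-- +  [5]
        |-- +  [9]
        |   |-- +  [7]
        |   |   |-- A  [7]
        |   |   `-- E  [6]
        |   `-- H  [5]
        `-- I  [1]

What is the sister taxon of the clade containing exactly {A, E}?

The clade containing exactly {A, E} attaches to the tree at the node subtending ((A,E),H).
The other lineage descending from that same node — the sister group — is the single tip H.

H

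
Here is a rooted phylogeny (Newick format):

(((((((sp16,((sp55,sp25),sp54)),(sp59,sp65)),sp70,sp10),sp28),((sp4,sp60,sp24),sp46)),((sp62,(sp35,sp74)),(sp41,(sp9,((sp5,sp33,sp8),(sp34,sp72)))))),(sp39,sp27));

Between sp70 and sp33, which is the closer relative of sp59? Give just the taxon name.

sp70

The MRCA of sp59 and sp70 subtends (((sp16,((sp55,sp25),sp54)),(sp59,sp65)),sp70,sp10) (8 taxa).
The MRCA of sp59 and sp33 subtends ((((((sp16,((sp55,sp25),sp54)),(sp59,sp65)),sp70,sp10),sp28),((sp4,sp60,sp24),sp46)),((sp62,(sp35,sp74)),(sp41,(sp9,((sp5,sp33,sp8),(sp34,sp72)))))) (23 taxa).
The first is nested inside the second, so sp59 shares a more recent common ancestor with sp70.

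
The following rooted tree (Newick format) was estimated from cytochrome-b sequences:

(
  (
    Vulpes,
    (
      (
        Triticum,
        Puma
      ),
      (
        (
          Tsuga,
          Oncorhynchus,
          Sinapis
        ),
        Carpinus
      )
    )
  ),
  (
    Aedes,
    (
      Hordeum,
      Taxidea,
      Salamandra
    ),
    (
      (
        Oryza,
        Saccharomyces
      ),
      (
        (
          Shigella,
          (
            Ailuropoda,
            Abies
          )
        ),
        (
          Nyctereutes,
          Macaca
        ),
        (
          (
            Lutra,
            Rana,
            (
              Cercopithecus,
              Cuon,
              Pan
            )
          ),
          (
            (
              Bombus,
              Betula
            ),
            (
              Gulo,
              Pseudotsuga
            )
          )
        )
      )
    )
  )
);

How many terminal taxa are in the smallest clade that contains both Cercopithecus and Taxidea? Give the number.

The MRCA of Cercopithecus and Taxidea is the node subtending (Aedes,(Hordeum,Taxidea,Salamandra),((Oryza,Saccharomyces),((Shigella,(Ailuropoda,Abies)),(Nyctereutes,Macaca),((Lutra,Rana,(Cercopithecus,Cuon,Pan)),((Bombus,Betula),(Gulo,Pseudotsuga)))))).
That clade contains 20 terminal taxa: Abies, Aedes, Ailuropoda, Betula, Bombus, Cercopithecus, Cuon, Gulo, Hordeum, Lutra, Macaca, Nyctereutes, Oryza, Pan, Pseudotsuga, Rana, Saccharomyces, Salamandra, Shigella, Taxidea.

20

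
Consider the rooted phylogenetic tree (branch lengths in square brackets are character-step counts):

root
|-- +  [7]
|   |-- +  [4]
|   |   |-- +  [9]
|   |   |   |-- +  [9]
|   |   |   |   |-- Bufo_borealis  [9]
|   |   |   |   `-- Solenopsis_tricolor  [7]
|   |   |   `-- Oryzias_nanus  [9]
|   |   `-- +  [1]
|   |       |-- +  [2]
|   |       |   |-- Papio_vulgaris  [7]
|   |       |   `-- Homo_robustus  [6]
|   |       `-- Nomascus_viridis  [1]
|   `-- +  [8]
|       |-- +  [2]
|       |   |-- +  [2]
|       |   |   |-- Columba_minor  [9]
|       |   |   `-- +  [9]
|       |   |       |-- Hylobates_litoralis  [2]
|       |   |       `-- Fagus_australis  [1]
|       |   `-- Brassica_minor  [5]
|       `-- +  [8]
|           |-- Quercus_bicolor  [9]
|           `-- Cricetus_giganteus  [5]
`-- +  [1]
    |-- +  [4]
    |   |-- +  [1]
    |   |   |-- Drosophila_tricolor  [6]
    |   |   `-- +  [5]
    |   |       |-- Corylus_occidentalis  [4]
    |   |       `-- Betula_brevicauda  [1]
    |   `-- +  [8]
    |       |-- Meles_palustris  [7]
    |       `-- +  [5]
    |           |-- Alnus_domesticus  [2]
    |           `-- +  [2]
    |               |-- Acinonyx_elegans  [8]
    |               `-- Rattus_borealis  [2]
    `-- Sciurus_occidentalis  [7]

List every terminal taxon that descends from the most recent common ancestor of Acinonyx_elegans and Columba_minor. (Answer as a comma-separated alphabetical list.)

Tracing Acinonyx_elegans: it sits inside (Acinonyx_elegans,Rattus_borealis).
Tracing Columba_minor: it sits inside (Columba_minor,(Hylobates_litoralis,Fagus_australis)).
The smallest clade enclosing both is the whole tree (their MRCA is the root), so the answer is all 20 tips in alphabetical order.

Acinonyx_elegans, Alnus_domesticus, Betula_brevicauda, Brassica_minor, Bufo_borealis, Columba_minor, Corylus_occidentalis, Cricetus_giganteus, Drosophila_tricolor, Fagus_australis, Homo_robustus, Hylobates_litoralis, Meles_palustris, Nomascus_viridis, Oryzias_nanus, Papio_vulgaris, Quercus_bicolor, Rattus_borealis, Sciurus_occidentalis, Solenopsis_tricolor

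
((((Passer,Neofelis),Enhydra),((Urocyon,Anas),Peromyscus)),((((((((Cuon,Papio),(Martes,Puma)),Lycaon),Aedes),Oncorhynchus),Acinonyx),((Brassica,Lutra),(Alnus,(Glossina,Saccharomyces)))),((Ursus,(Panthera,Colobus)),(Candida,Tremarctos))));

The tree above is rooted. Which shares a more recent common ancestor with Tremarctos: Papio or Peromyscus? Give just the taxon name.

Papio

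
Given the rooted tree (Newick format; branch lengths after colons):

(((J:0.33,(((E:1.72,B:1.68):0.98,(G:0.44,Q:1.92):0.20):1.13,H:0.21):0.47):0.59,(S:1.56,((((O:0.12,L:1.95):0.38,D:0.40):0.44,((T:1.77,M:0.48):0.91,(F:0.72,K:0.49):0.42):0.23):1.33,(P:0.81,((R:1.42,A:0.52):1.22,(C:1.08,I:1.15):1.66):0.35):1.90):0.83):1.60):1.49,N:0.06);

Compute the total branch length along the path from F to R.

The path runs F → … → MRCA → … → R; the MRCA is the node subtending ((((O,L),D),((T,M),(F,K))),(P,((R,A),(C,I)))).
Branch lengths along that path: 0.72 + 0.42 + 0.23 + 1.33 + 1.90 + 0.35 + 1.22 + 1.42 = 7.59.

7.59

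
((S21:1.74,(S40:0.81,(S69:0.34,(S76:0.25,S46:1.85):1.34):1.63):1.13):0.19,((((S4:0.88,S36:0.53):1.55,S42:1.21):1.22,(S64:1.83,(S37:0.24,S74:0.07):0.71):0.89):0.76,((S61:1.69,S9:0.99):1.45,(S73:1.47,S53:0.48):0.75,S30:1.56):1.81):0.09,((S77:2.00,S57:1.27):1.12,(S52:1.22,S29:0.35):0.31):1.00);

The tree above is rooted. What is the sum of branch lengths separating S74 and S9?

6.68

The path runs S74 → … → MRCA → … → S9; the MRCA is the node subtending ((((S4,S36),S42),(S64,(S37,S74))),((S61,S9),(S73,S53),S30)).
Branch lengths along that path: 0.07 + 0.71 + 0.89 + 0.76 + 1.81 + 1.45 + 0.99 = 6.68.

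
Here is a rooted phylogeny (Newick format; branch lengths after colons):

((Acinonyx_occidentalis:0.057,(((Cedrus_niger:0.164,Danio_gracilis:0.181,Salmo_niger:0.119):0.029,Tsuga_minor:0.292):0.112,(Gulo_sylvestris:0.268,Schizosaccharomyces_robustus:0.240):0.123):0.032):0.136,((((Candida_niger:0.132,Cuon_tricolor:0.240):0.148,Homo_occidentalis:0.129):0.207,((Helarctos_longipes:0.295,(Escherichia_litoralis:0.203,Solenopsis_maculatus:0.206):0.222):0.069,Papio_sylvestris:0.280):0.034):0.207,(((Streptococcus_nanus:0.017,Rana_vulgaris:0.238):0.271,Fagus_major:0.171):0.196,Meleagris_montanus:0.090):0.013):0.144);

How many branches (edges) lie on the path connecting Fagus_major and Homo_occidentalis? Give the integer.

The MRCA of Fagus_major and Homo_occidentalis is the node subtending ((((Candida_niger,Cuon_tricolor),Homo_occidentalis),((Helarctos_longipes,(Escherichia_litoralis,Solenopsis_maculatus)),Papio_sylvestris)),(((Streptococcus_nanus,Rana_vulgaris),Fagus_major),Meleagris_montanus)).
From Fagus_major up to that node: 3 branches. From Homo_occidentalis up to the same node: 3 branches. Total: 3 + 3 = 6.

6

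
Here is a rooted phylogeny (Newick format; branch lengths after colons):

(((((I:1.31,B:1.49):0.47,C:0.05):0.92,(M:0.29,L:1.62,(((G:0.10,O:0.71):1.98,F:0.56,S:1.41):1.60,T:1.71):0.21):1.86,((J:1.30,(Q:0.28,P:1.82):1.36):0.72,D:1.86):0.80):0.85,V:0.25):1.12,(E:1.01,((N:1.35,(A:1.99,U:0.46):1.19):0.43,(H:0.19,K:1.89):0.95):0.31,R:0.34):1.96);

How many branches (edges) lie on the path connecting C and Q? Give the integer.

The MRCA of C and Q is the node subtending (((I,B),C),(M,L,(((G,O),F,S),T)),((J,(Q,P)),D)).
From C up to that node: 2 branches. From Q up to the same node: 4 branches. Total: 2 + 4 = 6.

6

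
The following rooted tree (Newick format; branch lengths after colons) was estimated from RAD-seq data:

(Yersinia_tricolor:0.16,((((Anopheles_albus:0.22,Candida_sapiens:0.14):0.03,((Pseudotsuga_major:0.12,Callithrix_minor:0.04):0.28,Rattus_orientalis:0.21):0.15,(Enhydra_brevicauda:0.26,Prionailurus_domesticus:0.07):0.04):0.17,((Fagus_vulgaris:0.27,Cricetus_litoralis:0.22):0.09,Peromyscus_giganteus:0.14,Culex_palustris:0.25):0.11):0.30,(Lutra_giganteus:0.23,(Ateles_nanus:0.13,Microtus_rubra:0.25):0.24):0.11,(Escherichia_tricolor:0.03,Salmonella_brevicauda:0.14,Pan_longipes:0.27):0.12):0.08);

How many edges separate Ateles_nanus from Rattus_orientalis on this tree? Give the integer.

7

The MRCA of Ateles_nanus and Rattus_orientalis is the node subtending ((((Anopheles_albus,Candida_sapiens),((Pseudotsuga_major,Callithrix_minor),Rattus_orientalis),(Enhydra_brevicauda,Prionailurus_domesticus)),((Fagus_vulgaris,Cricetus_litoralis),Peromyscus_giganteus,Culex_palustris)),(Lutra_giganteus,(Ateles_nanus,Microtus_rubra)),(Escherichia_tricolor,Salmonella_brevicauda,Pan_longipes)).
From Ateles_nanus up to that node: 3 branches. From Rattus_orientalis up to the same node: 4 branches. Total: 3 + 4 = 7.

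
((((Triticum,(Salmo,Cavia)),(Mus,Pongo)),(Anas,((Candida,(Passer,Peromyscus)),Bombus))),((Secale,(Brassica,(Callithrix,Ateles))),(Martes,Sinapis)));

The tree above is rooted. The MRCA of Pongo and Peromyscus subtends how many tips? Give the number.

The MRCA of Pongo and Peromyscus is the node subtending (((Triticum,(Salmo,Cavia)),(Mus,Pongo)),(Anas,((Candida,(Passer,Peromyscus)),Bombus))).
That clade contains 10 terminal taxa: Anas, Bombus, Candida, Cavia, Mus, Passer, Peromyscus, Pongo, Salmo, Triticum.

10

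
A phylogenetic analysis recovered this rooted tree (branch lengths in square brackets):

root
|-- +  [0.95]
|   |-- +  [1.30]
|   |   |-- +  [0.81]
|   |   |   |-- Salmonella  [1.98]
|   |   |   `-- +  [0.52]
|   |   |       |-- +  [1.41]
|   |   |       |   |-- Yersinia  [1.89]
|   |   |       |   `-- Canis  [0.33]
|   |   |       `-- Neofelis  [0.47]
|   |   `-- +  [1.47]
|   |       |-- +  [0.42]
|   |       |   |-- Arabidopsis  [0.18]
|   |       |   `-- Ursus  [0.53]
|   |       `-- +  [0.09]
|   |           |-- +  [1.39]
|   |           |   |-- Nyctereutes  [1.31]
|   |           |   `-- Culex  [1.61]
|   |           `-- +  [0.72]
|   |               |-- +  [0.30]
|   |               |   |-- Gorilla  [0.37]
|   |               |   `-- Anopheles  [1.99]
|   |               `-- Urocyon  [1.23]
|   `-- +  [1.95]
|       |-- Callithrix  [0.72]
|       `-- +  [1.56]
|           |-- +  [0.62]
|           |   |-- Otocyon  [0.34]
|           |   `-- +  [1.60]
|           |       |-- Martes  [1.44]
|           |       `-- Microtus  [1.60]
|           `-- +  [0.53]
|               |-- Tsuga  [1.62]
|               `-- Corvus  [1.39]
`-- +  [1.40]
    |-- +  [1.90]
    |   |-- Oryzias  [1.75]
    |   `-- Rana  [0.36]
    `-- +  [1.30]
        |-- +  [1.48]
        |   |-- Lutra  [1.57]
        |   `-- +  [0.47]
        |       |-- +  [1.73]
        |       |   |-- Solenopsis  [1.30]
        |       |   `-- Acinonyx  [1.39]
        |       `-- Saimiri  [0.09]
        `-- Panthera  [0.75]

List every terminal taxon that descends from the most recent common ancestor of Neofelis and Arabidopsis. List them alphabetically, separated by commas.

Anopheles, Arabidopsis, Canis, Culex, Gorilla, Neofelis, Nyctereutes, Salmonella, Urocyon, Ursus, Yersinia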